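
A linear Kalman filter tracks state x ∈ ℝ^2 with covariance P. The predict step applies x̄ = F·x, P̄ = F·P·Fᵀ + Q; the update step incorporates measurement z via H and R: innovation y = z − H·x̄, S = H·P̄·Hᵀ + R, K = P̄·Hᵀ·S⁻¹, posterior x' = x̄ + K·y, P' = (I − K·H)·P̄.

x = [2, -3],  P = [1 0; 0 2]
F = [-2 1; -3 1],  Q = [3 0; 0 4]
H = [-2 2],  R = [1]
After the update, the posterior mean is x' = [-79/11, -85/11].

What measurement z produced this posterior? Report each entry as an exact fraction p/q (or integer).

x̄ = F·x = [-7, -9]
P̄ = F·P·Fᵀ + Q = [9 8; 8 15]
S = H·P̄·Hᵀ + R = [33]
K = P̄·Hᵀ·S⁻¹ = [-2/33; 14/33]
x' − x̄ = [-2/11, 14/11] = K·y
y = (KᵀK)⁻¹·Kᵀ·(x' − x̄) = [3]
z = y + H·x̄ = [3] + [-4] = [-1]

z = [-1]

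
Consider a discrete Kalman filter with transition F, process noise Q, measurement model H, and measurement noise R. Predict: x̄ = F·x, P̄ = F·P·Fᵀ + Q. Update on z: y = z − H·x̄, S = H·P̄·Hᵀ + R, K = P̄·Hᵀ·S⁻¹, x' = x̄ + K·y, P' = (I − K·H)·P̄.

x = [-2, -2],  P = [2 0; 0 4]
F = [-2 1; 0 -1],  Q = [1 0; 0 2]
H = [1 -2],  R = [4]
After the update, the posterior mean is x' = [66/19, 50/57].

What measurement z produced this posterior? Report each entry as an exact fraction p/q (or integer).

z = [2]

x̄ = F·x = [2, 2]
P̄ = F·P·Fᵀ + Q = [13 -4; -4 6]
S = H·P̄·Hᵀ + R = [57]
K = P̄·Hᵀ·S⁻¹ = [7/19; -16/57]
x' − x̄ = [28/19, -64/57] = K·y
y = (KᵀK)⁻¹·Kᵀ·(x' − x̄) = [4]
z = y + H·x̄ = [4] + [-2] = [2]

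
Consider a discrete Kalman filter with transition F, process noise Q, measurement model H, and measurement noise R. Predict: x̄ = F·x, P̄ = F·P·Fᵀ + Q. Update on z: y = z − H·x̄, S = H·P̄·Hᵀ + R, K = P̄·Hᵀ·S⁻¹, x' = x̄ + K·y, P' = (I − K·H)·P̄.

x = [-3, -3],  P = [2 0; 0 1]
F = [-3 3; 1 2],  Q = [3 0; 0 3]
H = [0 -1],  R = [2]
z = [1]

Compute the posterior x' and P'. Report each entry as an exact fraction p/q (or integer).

x̄ = F·x = [0, -9]
P̄ = F·P·Fᵀ + Q = [30 0; 0 9]
y = z − H·x̄ = [-8]
S = H·P̄·Hᵀ + R = [11]
K = P̄·Hᵀ·S⁻¹ = [0; -9/11]
x' = x̄ + K·y = [0, -27/11]
P' = (I − K·H)·P̄ = [30 0; 0 18/11]

x' = [0, -27/11]
P' = [30 0; 0 18/11]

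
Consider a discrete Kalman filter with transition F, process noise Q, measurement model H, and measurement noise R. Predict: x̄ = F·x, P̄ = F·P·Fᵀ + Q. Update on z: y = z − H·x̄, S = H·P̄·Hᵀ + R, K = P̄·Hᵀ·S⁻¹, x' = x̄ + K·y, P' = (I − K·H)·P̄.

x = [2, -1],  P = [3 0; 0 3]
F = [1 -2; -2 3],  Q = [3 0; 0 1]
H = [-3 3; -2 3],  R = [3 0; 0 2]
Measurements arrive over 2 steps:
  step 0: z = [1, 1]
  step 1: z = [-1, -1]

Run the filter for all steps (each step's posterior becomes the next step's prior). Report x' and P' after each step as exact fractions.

step 0: x̄ = F·x = [4, -7]
step 0: P̄ = F·P·Fᵀ + Q = [18 -24; -24 40]
step 0: y = z − H·x̄ = [34, 30]
step 0: S = H·P̄·Hᵀ + R = [957 828; 828 722]
step 0: K = P̄·Hᵀ·S⁻¹ = [-258/895 162/895; -16/179 60/179]
step 0: x' = x̄ + K·y = [-332/895, 3/179]
step 0: P' = (I − K·H)·P̄ = [1098/895 168/179; 168/179 152/179]
step 1: x̄ = F·x = [-362/895, 709/895]
step 1: P̄ = F·P·Fᵀ + Q = [3463/895 -876/895; -876/895 2047/895]
step 1: y = z − H·x̄ = [-4108/895, -3746/895]
step 1: S = H·P̄·Hᵀ + R = [68043/895 52341/895; 52341/895 44577/895]
step 1: K = P̄·Hᵀ·S⁻¹ = [-29867/109338 11635/109338; -1380/18223 4847/18223]
step 1: x' = x̄ + K·y = [7361/18223, 483/18223]
step 1: P' = (I − K·H)·P̄ = [112871/109338 13834/18223; 13834/18223 12454/18223]

step 0: x' = [-332/895, 3/179], P' = [1098/895 168/179; 168/179 152/179]
step 1: x' = [7361/18223, 483/18223], P' = [112871/109338 13834/18223; 13834/18223 12454/18223]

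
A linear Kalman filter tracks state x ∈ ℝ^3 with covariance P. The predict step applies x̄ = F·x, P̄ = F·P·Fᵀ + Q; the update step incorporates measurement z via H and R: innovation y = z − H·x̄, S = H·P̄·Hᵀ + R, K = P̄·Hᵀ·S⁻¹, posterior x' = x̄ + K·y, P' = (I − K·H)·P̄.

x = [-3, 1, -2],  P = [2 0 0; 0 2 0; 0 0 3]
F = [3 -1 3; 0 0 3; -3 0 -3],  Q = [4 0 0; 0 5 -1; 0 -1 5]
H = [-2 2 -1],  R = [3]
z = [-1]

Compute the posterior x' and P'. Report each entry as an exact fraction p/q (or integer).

x' = [-1598/101, -834/101, 1611/101]
P' = [5142/101 2841/101 -4593/101; 2841/101 1788/101 -2220/101; -4593/101 -2220/101 4794/101]

x̄ = F·x = [-16, -6, 15]
P̄ = F·P·Fᵀ + Q = [51 27 -45; 27 32 -28; -45 -28 50]
y = z − H·x̄ = [-6]
S = H·P̄·Hᵀ + R = [101]
K = P̄·Hᵀ·S⁻¹ = [-3/101; 38/101; -16/101]
x' = x̄ + K·y = [-1598/101, -834/101, 1611/101]
P' = (I − K·H)·P̄ = [5142/101 2841/101 -4593/101; 2841/101 1788/101 -2220/101; -4593/101 -2220/101 4794/101]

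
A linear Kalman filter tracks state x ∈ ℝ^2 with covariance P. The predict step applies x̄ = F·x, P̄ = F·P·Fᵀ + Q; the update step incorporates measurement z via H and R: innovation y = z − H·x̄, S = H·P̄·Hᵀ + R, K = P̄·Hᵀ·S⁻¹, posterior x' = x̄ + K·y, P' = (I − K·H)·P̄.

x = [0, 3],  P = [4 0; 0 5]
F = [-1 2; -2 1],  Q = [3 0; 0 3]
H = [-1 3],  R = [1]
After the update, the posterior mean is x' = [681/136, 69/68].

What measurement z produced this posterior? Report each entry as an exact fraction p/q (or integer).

x̄ = F·x = [6, 3]
P̄ = F·P·Fᵀ + Q = [27 18; 18 24]
S = H·P̄·Hᵀ + R = [136]
K = P̄·Hᵀ·S⁻¹ = [27/136; 27/68]
x' − x̄ = [-135/136, -135/68] = K·y
y = (KᵀK)⁻¹·Kᵀ·(x' − x̄) = [-5]
z = y + H·x̄ = [-5] + [3] = [-2]

z = [-2]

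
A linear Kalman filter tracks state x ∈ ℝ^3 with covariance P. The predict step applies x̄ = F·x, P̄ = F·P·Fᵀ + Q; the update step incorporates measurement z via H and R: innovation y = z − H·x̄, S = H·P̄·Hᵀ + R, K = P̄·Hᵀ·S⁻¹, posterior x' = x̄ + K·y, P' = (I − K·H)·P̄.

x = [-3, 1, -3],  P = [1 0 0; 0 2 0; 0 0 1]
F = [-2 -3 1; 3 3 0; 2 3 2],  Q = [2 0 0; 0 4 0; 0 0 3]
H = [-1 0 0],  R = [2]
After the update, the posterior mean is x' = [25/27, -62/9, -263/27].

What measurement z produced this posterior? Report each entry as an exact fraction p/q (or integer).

z = [-1]

x̄ = F·x = [0, -6, -9]
P̄ = F·P·Fᵀ + Q = [25 -24 -20; -24 31 24; -20 24 29]
S = H·P̄·Hᵀ + R = [27]
K = P̄·Hᵀ·S⁻¹ = [-25/27; 8/9; 20/27]
x' − x̄ = [25/27, -8/9, -20/27] = K·y
y = (KᵀK)⁻¹·Kᵀ·(x' − x̄) = [-1]
z = y + H·x̄ = [-1] + [0] = [-1]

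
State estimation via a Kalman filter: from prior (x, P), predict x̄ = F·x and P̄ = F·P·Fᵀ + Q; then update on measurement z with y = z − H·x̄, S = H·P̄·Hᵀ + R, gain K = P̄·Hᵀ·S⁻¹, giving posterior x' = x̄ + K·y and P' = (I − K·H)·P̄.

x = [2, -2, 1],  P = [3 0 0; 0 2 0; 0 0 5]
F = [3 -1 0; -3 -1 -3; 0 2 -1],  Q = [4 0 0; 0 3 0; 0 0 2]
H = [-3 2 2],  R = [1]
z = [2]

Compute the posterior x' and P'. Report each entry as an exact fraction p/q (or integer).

x' = [483/551, 2418/551, -1155/551]
P' = [11717/1102 11857/1102 2820/551; 11857/1102 21853/1102 -1971/551; 2820/551 -1971/551 6217/551]

x̄ = F·x = [8, -7, -5]
P̄ = F·P·Fᵀ + Q = [33 -25 -4; -25 77 11; -4 11 15]
y = z − H·x̄ = [50]
S = H·P̄·Hᵀ + R = [1102]
K = P̄·Hᵀ·S⁻¹ = [-157/1102; 251/1102; 32/551]
x' = x̄ + K·y = [483/551, 2418/551, -1155/551]
P' = (I − K·H)·P̄ = [11717/1102 11857/1102 2820/551; 11857/1102 21853/1102 -1971/551; 2820/551 -1971/551 6217/551]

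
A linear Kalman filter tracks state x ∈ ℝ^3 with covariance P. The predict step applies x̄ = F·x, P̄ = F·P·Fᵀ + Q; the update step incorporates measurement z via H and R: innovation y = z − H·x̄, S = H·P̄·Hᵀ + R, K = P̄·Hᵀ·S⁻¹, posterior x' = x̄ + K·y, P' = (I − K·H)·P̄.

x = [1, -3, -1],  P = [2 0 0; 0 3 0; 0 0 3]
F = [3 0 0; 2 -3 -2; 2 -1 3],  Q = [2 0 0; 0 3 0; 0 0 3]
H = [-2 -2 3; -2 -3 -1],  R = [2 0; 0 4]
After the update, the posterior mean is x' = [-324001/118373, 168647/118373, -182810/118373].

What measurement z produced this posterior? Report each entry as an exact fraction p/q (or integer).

x̄ = F·x = [3, 13, 2]
P̄ = F·P·Fᵀ + Q = [20 12 12; 12 50 -1; 12 -1 41]
S = H·P̄·Hᵀ + R = [615 336; 336 761]
K = P̄·Hᵀ·S⁻¹ = [8260/355119 -14904/118373; -38519/355119 -21241/118373; 97693/355119 -24022/118373]
x' − x̄ = [-679120/118373, -1370202/118373, -419556/118373] = K·y
y = (KᵀK)⁻¹·Kᵀ·(x' − x̄) = [24, 50]
z = y + H·x̄ = [24, 50] + [-26, -47] = [-2, 3]

z = [-2, 3]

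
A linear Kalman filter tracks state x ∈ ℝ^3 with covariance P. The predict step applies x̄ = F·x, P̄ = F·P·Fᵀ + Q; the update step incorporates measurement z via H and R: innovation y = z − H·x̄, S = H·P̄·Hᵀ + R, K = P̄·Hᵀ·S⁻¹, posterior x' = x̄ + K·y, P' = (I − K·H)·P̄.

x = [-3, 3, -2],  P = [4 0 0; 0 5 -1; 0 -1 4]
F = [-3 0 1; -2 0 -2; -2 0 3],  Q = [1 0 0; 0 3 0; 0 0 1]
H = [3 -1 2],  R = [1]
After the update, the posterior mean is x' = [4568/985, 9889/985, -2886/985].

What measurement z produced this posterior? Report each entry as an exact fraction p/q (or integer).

x̄ = F·x = [7, 10, 0]
P̄ = F·P·Fᵀ + Q = [41 16 36; 16 35 -8; 36 -8 53]
S = H·P̄·Hᵀ + R = [985]
K = P̄·Hᵀ·S⁻¹ = [179/985; -3/985; 222/985]
x' − x̄ = [-2327/985, 39/985, -2886/985] = K·y
y = (KᵀK)⁻¹·Kᵀ·(x' − x̄) = [-13]
z = y + H·x̄ = [-13] + [11] = [-2]

z = [-2]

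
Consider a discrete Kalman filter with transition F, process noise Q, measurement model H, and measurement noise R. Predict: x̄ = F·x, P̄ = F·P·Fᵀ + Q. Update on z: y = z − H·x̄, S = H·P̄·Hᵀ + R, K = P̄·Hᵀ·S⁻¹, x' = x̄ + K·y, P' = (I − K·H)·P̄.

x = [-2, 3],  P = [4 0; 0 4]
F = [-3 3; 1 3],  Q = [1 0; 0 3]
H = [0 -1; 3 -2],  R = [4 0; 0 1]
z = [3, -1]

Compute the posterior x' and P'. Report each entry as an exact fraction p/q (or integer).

x' = [-7131/4213, -8727/4213]
P' = [14621/8426 10268/4213; 10268/4213 46220/12639]

x̄ = F·x = [15, 7]
P̄ = F·P·Fᵀ + Q = [73 24; 24 43]
y = z − H·x̄ = [10, -32]
S = H·P̄·Hᵀ + R = [47 14; 14 542]
K = P̄·Hᵀ·S⁻¹ = [-2567/4213 2791/8426; -11555/12639 -28/12639]
x' = x̄ + K·y = [-7131/4213, -8727/4213]
P' = (I − K·H)·P̄ = [14621/8426 10268/4213; 10268/4213 46220/12639]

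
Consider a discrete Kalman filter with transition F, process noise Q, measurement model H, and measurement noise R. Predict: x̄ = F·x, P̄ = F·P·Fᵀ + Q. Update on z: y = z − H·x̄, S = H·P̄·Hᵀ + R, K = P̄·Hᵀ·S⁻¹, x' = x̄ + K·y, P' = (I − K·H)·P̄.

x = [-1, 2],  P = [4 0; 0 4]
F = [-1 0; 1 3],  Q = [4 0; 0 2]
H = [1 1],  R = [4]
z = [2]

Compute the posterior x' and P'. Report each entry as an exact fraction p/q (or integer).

x̄ = F·x = [1, 5]
P̄ = F·P·Fᵀ + Q = [8 -4; -4 42]
y = z − H·x̄ = [-4]
S = H·P̄·Hᵀ + R = [46]
K = P̄·Hᵀ·S⁻¹ = [2/23; 19/23]
x' = x̄ + K·y = [15/23, 39/23]
P' = (I − K·H)·P̄ = [176/23 -168/23; -168/23 244/23]

x' = [15/23, 39/23]
P' = [176/23 -168/23; -168/23 244/23]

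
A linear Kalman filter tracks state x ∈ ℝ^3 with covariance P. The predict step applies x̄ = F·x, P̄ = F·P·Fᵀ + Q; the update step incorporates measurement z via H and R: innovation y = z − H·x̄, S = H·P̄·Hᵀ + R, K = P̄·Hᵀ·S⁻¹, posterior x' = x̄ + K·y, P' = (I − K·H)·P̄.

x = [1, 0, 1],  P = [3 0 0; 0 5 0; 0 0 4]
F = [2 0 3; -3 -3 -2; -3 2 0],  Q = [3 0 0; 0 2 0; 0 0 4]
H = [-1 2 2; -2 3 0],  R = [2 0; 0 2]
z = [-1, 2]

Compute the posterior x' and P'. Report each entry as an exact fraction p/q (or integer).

x̄ = F·x = [5, -5, -3]
P̄ = F·P·Fᵀ + Q = [51 -42 -18; -42 90 -3; -18 -3 51]
y = z − H·x̄ = [20, 27]
S = H·P̄·Hᵀ + R = [833 990; 990 1520]
K = P̄·Hᵀ·S⁻¹ = [-1710/14303 -10317/143030; -1107/14303 40521/143030; 14655/28606 -90369/286060]
x' = x̄ + K·y = [94591/143030, 157517/143030, -367143/286060]
P' = (I − K·H)·P̄ = [1009077/71515 669279/71515 -346581/143030; 669279/71515 459693/71515 -261177/143030; -346581/143030 -261177/143030 322323/286060]

x' = [94591/143030, 157517/143030, -367143/286060]
P' = [1009077/71515 669279/71515 -346581/143030; 669279/71515 459693/71515 -261177/143030; -346581/143030 -261177/143030 322323/286060]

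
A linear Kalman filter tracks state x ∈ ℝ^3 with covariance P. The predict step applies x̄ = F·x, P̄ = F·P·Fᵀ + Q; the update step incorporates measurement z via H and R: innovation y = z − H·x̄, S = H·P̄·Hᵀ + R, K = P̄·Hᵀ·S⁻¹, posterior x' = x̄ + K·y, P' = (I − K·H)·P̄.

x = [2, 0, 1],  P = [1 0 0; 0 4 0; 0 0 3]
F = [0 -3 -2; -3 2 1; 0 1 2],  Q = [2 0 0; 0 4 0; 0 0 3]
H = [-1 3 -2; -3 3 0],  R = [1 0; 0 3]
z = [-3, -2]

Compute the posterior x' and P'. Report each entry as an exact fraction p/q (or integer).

x' = [-40650/33037, -60787/33037, -18976/33037]
P' = [72922/33037 63922/33037 56264/33037; 63922/33037 65824/33037 63522/33037; 56264/33037 63522/33037 72003/33037]

x̄ = F·x = [-2, -5, 2]
P̄ = F·P·Fᵀ + Q = [50 -30 -24; -30 32 14; -24 14 19]
y = z − H·x̄ = [14, 7]
S = H·P̄·Hᵀ + R = [331 570; 570 1281]
K = P̄·Hᵀ·S⁻¹ = [6316/33037 -9000/33037; 6506/33037 1902/33037; -9704/33037 7258/33037]
x' = x̄ + K·y = [-40650/33037, -60787/33037, -18976/33037]
P' = (I − K·H)·P̄ = [72922/33037 63922/33037 56264/33037; 63922/33037 65824/33037 63522/33037; 56264/33037 63522/33037 72003/33037]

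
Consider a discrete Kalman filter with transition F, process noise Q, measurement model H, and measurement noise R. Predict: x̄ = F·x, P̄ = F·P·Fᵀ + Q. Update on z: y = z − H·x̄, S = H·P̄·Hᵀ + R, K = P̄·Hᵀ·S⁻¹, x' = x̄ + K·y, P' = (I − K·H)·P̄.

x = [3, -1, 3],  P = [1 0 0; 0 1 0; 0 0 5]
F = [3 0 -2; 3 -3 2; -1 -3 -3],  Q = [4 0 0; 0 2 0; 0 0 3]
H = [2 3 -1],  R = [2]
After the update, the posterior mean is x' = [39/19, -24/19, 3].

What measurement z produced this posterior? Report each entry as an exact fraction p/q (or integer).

z = [-3]

x̄ = F·x = [3, 18, -9]
P̄ = F·P·Fᵀ + Q = [33 -11 27; -11 40 -24; 27 -24 58]
S = H·P̄·Hᵀ + R = [456]
K = P̄·Hᵀ·S⁻¹ = [1/76; 61/228; -1/6]
x' − x̄ = [-18/19, -366/19, 12] = K·y
y = (KᵀK)⁻¹·Kᵀ·(x' − x̄) = [-72]
z = y + H·x̄ = [-72] + [69] = [-3]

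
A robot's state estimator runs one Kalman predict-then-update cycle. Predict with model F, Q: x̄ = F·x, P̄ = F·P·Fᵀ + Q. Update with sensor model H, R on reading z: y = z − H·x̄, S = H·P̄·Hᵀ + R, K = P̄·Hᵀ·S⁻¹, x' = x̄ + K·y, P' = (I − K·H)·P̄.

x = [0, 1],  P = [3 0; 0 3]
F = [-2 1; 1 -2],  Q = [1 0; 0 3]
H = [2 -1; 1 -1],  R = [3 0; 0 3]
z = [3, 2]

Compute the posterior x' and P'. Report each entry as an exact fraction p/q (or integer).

x' = [167/239, -358/239]
P' = [336/239 396/239; 396/239 774/239]

x̄ = F·x = [1, -2]
P̄ = F·P·Fᵀ + Q = [16 -12; -12 18]
y = z − H·x̄ = [-1, -1]
S = H·P̄·Hᵀ + R = [133 86; 86 61]
K = P̄·Hᵀ·S⁻¹ = [92/239 -20/239; 6/239 -126/239]
x' = x̄ + K·y = [167/239, -358/239]
P' = (I − K·H)·P̄ = [336/239 396/239; 396/239 774/239]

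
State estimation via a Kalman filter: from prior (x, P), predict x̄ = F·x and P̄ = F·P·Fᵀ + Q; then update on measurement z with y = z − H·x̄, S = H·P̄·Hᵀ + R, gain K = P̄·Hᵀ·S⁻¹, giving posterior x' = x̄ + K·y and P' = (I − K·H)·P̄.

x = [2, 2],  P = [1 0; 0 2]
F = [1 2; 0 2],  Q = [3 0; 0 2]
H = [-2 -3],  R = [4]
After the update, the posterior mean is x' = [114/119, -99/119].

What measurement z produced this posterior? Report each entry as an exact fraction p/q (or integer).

x̄ = F·x = [6, 4]
P̄ = F·P·Fᵀ + Q = [12 8; 8 10]
S = H·P̄·Hᵀ + R = [238]
K = P̄·Hᵀ·S⁻¹ = [-24/119; -23/119]
x' − x̄ = [-600/119, -575/119] = K·y
y = (KᵀK)⁻¹·Kᵀ·(x' − x̄) = [25]
z = y + H·x̄ = [25] + [-24] = [1]

z = [1]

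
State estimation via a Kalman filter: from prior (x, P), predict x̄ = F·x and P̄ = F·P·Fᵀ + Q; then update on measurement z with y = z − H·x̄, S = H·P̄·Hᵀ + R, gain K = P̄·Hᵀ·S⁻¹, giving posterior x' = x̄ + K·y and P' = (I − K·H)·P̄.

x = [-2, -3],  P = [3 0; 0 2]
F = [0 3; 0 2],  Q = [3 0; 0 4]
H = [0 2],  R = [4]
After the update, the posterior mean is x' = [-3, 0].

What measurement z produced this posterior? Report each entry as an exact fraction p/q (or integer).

z = [1]

x̄ = F·x = [-9, -6]
P̄ = F·P·Fᵀ + Q = [21 12; 12 12]
S = H·P̄·Hᵀ + R = [52]
K = P̄·Hᵀ·S⁻¹ = [6/13; 6/13]
x' − x̄ = [6, 6] = K·y
y = (KᵀK)⁻¹·Kᵀ·(x' − x̄) = [13]
z = y + H·x̄ = [13] + [-12] = [1]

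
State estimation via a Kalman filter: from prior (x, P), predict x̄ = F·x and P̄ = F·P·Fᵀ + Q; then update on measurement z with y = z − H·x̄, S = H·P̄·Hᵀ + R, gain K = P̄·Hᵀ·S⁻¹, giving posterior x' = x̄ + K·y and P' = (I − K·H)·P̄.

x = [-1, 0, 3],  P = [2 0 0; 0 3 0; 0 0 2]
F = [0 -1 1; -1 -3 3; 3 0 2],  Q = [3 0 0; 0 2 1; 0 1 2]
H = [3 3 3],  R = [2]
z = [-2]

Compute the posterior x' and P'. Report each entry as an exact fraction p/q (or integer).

x' = [-69/247, 340/247, -33/19]
P' = [3319/1235 1272/1235 -349/95; 1272/1235 15146/1235 -1252/95; -349/95 -1252/95 1607/95]

x̄ = F·x = [3, 10, 3]
P̄ = F·P·Fᵀ + Q = [8 15 4; 15 49 7; 4 7 28]
y = z − H·x̄ = [-50]
S = H·P̄·Hᵀ + R = [1235]
K = P̄·Hᵀ·S⁻¹ = [81/1235; 213/1235; 9/95]
x' = x̄ + K·y = [-69/247, 340/247, -33/19]
P' = (I − K·H)·P̄ = [3319/1235 1272/1235 -349/95; 1272/1235 15146/1235 -1252/95; -349/95 -1252/95 1607/95]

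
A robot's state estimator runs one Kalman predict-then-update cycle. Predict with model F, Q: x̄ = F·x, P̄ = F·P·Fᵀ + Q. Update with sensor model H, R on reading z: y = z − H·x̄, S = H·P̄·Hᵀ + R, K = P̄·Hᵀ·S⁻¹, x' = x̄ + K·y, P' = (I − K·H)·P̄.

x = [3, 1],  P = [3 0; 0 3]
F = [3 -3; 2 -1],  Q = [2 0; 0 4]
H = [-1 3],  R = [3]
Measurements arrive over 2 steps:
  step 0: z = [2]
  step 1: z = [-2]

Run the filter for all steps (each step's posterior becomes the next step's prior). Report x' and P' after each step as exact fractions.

step 0: x̄ = F·x = [6, 5]
step 0: P̄ = F·P·Fᵀ + Q = [56 27; 27 19]
step 0: y = z − H·x̄ = [-7]
step 0: S = H·P̄·Hᵀ + R = [68]
step 0: K = P̄·Hᵀ·S⁻¹ = [25/68; 15/34]
step 0: x' = x̄ + K·y = [233/68, 65/34]
step 0: P' = (I − K·H)·P̄ = [3183/68 543/34; 543/34 98/17]
step 1: x̄ = F·x = [309/68, 84/17]
step 1: P̄ = F·P·Fᵀ + Q = [12763/68 2625/17; 2625/17 2263/17]
step 1: y = z − H·x̄ = [-835/68]
step 1: S = H·P̄·Hᵀ + R = [31435/68]
step 1: K = P̄·Hᵀ·S⁻¹ = [18737/31435; 16656/31435]
step 1: x' = x̄ + K·y = [-17447/6287, -9840/6287]
step 1: P' = (I − K·H)·P̄ = [737202/31435 264471/31435; 264471/31435 104813/31435]

step 0: x' = [233/68, 65/34], P' = [3183/68 543/34; 543/34 98/17]
step 1: x' = [-17447/6287, -9840/6287], P' = [737202/31435 264471/31435; 264471/31435 104813/31435]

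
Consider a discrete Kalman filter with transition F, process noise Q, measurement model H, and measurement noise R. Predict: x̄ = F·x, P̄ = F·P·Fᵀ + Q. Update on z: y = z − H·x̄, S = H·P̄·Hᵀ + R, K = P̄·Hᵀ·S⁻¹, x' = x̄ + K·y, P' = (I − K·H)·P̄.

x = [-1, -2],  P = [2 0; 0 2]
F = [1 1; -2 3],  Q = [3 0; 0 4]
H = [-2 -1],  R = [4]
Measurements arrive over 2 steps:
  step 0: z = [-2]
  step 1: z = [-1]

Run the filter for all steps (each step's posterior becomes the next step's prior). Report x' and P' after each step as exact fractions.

step 0: x' = [-9/35, 64/35], P' = [117/35 -202/35; -202/35 472/35]
step 1: x' = [347/625, -12/625], P' = [1702/625 -3092/625; -3092/625 8032/625]

step 0: x̄ = F·x = [-3, -4]
step 0: P̄ = F·P·Fᵀ + Q = [7 2; 2 30]
step 0: y = z − H·x̄ = [-12]
step 0: S = H·P̄·Hᵀ + R = [70]
step 0: K = P̄·Hᵀ·S⁻¹ = [-8/35; -17/35]
step 0: x' = x̄ + K·y = [-9/35, 64/35]
step 0: P' = (I − K·H)·P̄ = [117/35 -202/35; -202/35 472/35]
step 1: x̄ = F·x = [11/7, 6]
step 1: P̄ = F·P·Fᵀ + Q = [58/7 28; 28 208]
step 1: y = z − H·x̄ = [57/7]
step 1: S = H·P̄·Hᵀ + R = [2500/7]
step 1: K = P̄·Hᵀ·S⁻¹ = [-78/625; -462/625]
step 1: x' = x̄ + K·y = [347/625, -12/625]
step 1: P' = (I − K·H)·P̄ = [1702/625 -3092/625; -3092/625 8032/625]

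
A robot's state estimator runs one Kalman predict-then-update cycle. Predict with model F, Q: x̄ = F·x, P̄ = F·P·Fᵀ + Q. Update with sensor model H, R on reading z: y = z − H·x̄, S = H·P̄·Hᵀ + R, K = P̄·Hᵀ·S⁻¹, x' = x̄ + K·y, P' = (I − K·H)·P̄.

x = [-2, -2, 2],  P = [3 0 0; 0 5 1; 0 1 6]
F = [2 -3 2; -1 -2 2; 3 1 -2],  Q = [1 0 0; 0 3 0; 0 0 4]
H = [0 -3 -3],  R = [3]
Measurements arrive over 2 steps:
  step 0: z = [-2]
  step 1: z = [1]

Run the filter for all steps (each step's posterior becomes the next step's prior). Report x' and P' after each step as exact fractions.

step 0: x' = [638/73, 770/73, -724/73], P' = [3235/73 2399/73 -2374/73; 2399/73 2991/73 -2986/73; -2374/73 -2986/73 3005/73]
step 1: x' = [-683273/20611, -784252/20611, 777912/20611], P' = [11268329/20611 12684093/20611 -12684896/20611; 12684093/20611 14918426/20611 -14929416/20611; -12684896/20611 -14929416/20611 14947252/20611]

step 0: x̄ = F·x = [6, 10, -12]
step 0: P̄ = F·P·Fᵀ + Q = [70 38 -13; 38 42 -37; -13 -37 56]
step 0: y = z − H·x̄ = [-8]
step 0: S = H·P̄·Hᵀ + R = [219]
step 0: K = P̄·Hᵀ·S⁻¹ = [-25/73; -5/73; -19/73]
step 0: x' = x̄ + K·y = [638/73, 770/73, -724/73]
step 0: P' = (I − K·H)·P̄ = [3235/73 2399/73 -2374/73; 2399/73 2991/73 -2986/73; -2374/73 -2986/73 3005/73]
step 1: x̄ = F·x = [-34, -3626/73, 4132/73]
step 1: P̄ = F·P·Fᵀ + Q = [548 633 -644; 633 70418/73 -81408/73; -644 -81408/73 99244/73]
step 1: y = z − H·x̄ = [1591/73]
step 1: S = H·P̄·Hᵀ + R = [61833/73]
step 1: K = P̄·Hᵀ·S⁻¹ = [803/20611; 10990/20611; -17836/20611]
step 1: x' = x̄ + K·y = [-683273/20611, -784252/20611, 777912/20611]
step 1: P' = (I − K·H)·P̄ = [11268329/20611 12684093/20611 -12684896/20611; 12684093/20611 14918426/20611 -14929416/20611; -12684896/20611 -14929416/20611 14947252/20611]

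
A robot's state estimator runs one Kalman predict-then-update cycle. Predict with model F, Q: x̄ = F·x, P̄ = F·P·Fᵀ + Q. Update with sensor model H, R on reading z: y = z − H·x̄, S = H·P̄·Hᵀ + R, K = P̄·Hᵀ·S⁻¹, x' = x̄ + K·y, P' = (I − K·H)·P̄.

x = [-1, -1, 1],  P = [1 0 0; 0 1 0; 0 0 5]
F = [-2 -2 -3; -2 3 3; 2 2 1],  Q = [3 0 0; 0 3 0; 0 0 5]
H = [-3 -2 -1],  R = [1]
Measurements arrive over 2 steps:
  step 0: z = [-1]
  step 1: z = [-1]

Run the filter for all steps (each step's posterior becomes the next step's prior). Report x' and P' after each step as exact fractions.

step 0: x̄ = F·x = [1, 2, -3]
step 0: P̄ = F·P·Fᵀ + Q = [56 -47 -23; -47 61 17; -23 17 18]
step 0: y = z − H·x̄ = [3]
step 0: S = H·P̄·Hᵀ + R = [133]
step 0: K = P̄·Hᵀ·S⁻¹ = [-51/133; 2/133; 17/133]
step 0: x' = x̄ + K·y = [-20/133, 272/133, -348/133]
step 0: P' = (I − K·H)·P̄ = [4847/133 -6149/133 -2192/133; -6149/133 8109/133 2227/133; -2192/133 2227/133 2105/133]
step 1: x̄ = F·x = [540/133, -188/133, 156/133]
step 1: P̄ = F·P·Fᵀ + Q = [22396/133 -69318/133 -9227/133; -69318/133 251891/133 34558/133; -9227/133 34558/133 5542/133]
step 1: y = z − H·x̄ = [181/19]
step 1: S = H·P̄·Hᵀ + R = [66551/19]
step 1: K = P̄·Hᵀ·S⁻¹ = [11525/66551; -47198/66551; -6711/66551]
step 1: x' = x̄ + K·y = [2659985/465857, -3805866/465857, 98901/465857]
step 1: P' = (I − K·H)·P̄ = [29510359/465857 -42393872/465857 -3824008/465857; -42393872/465857 61581027/465857 4349948/465857; -3824008/465857 4349948/465857 2819105/465857]

step 0: x' = [-20/133, 272/133, -348/133], P' = [4847/133 -6149/133 -2192/133; -6149/133 8109/133 2227/133; -2192/133 2227/133 2105/133]
step 1: x' = [2659985/465857, -3805866/465857, 98901/465857], P' = [29510359/465857 -42393872/465857 -3824008/465857; -42393872/465857 61581027/465857 4349948/465857; -3824008/465857 4349948/465857 2819105/465857]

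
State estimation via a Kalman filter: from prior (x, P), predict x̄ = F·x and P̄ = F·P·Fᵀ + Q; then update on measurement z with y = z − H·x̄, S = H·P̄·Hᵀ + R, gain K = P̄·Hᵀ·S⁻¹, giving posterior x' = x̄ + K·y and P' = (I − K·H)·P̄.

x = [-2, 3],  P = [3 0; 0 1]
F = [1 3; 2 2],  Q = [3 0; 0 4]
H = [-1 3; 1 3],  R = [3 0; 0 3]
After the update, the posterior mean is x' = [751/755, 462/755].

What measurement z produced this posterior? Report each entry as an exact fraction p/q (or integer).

z = [2, 2]

x̄ = F·x = [7, 2]
P̄ = F·P·Fᵀ + Q = [15 12; 12 20]
S = H·P̄·Hᵀ + R = [126 165; 165 270]
K = P̄·Hᵀ·S⁻¹ = [-61/151 329/755; 24/151 128/755]
x' − x̄ = [-4534/755, -1048/755] = K·y
y = (KᵀK)⁻¹·Kᵀ·(x' − x̄) = [3, -11]
z = y + H·x̄ = [3, -11] + [-1, 13] = [2, 2]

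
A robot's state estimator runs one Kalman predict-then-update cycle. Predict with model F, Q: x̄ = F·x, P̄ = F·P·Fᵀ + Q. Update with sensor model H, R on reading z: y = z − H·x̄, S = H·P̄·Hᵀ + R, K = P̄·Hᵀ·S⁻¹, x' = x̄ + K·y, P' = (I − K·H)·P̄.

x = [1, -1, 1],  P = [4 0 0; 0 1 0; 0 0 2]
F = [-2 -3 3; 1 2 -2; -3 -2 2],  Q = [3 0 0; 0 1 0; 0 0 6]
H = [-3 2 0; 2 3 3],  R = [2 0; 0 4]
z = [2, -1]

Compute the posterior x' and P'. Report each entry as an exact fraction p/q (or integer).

x̄ = F·x = [4, -3, 1]
P̄ = F·P·Fᵀ + Q = [46 -26 42; -26 17 -24; 42 -24 54]
y = z − H·x̄ = [20, -3]
S = H·P̄·Hᵀ + R = [796 -566; -566 587]
K = P̄·Hᵀ·S⁻¹ = [-16145/73448 975/36724; 12213/73448 1321/36724; -1827/73448 10005/36724]
x' = x̄ + K·y = [-17479/36724, 7995/36724, -11561/36724]
P' = (I − K·H)·P̄ = [19029/36724 20471/36724 -31857/36724; 20471/36724 36813/36724 -48699/36724; -31857/36724 -48699/36724 83277/36724]

x' = [-17479/36724, 7995/36724, -11561/36724]
P' = [19029/36724 20471/36724 -31857/36724; 20471/36724 36813/36724 -48699/36724; -31857/36724 -48699/36724 83277/36724]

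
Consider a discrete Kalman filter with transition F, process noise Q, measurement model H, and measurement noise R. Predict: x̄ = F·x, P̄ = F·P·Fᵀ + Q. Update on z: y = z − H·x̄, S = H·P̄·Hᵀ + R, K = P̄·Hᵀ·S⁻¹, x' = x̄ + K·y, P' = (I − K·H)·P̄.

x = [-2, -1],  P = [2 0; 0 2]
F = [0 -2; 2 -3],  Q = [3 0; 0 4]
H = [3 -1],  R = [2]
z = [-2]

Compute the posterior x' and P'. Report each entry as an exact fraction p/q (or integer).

x' = [-71/59, -113/59]
P' = [208/59 582/59; 582/59 1734/59]

x̄ = F·x = [2, -1]
P̄ = F·P·Fᵀ + Q = [11 12; 12 30]
y = z − H·x̄ = [-9]
S = H·P̄·Hᵀ + R = [59]
K = P̄·Hᵀ·S⁻¹ = [21/59; 6/59]
x' = x̄ + K·y = [-71/59, -113/59]
P' = (I − K·H)·P̄ = [208/59 582/59; 582/59 1734/59]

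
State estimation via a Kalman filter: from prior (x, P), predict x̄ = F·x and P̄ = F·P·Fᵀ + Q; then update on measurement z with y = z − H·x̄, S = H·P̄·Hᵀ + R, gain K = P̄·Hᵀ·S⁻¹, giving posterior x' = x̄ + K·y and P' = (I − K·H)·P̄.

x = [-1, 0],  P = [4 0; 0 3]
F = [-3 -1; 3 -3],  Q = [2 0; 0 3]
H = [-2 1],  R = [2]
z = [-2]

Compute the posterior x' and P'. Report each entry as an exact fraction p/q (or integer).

x' = [257/340, -9/17]
P' = [2059/340 195/17; 195/17 402/17]

x̄ = F·x = [3, -3]
P̄ = F·P·Fᵀ + Q = [41 -27; -27 66]
y = z − H·x̄ = [7]
S = H·P̄·Hᵀ + R = [340]
K = P̄·Hᵀ·S⁻¹ = [-109/340; 6/17]
x' = x̄ + K·y = [257/340, -9/17]
P' = (I − K·H)·P̄ = [2059/340 195/17; 195/17 402/17]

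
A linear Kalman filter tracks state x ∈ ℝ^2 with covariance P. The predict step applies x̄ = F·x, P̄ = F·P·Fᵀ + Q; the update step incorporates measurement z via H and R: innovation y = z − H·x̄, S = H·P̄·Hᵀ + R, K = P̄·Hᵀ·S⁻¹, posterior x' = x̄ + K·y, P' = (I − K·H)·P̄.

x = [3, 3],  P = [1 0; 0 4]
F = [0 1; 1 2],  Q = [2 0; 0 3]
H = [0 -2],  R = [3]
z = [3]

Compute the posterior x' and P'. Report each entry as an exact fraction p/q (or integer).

x̄ = F·x = [3, 9]
P̄ = F·P·Fᵀ + Q = [6 8; 8 20]
y = z − H·x̄ = [21]
S = H·P̄·Hᵀ + R = [83]
K = P̄·Hᵀ·S⁻¹ = [-16/83; -40/83]
x' = x̄ + K·y = [-87/83, -93/83]
P' = (I − K·H)·P̄ = [242/83 24/83; 24/83 60/83]

x' = [-87/83, -93/83]
P' = [242/83 24/83; 24/83 60/83]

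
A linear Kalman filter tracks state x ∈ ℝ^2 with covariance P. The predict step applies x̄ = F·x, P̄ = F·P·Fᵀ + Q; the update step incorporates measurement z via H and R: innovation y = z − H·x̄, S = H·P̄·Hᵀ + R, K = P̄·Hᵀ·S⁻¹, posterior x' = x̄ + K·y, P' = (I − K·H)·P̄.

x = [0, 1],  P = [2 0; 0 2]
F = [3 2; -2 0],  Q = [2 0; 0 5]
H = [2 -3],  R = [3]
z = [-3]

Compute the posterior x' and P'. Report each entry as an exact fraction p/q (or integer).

x' = [27/94, 441/376]
P' = [258/47 321/94; 321/94 919/376]

x̄ = F·x = [2, 0]
P̄ = F·P·Fᵀ + Q = [28 -12; -12 13]
y = z − H·x̄ = [-7]
S = H·P̄·Hᵀ + R = [376]
K = P̄·Hᵀ·S⁻¹ = [23/94; -63/376]
x' = x̄ + K·y = [27/94, 441/376]
P' = (I − K·H)·P̄ = [258/47 321/94; 321/94 919/376]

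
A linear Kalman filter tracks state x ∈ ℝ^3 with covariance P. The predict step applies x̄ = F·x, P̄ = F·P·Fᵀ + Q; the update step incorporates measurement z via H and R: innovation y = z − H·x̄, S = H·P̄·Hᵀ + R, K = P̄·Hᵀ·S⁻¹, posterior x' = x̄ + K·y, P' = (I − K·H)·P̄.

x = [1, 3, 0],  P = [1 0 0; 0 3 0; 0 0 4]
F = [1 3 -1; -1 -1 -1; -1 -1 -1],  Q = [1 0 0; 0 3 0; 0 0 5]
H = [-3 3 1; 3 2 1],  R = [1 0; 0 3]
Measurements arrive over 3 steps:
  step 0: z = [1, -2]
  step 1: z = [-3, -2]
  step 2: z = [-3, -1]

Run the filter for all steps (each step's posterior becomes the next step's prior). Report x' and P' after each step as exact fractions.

step 0: x̄ = F·x = [10, -4, -4]
step 0: P̄ = F·P·Fᵀ + Q = [33 -6 -6; -6 11 8; -6 8 13]
step 0: y = z − H·x̄ = [47, -20]
step 0: S = H·P̄·Hᵀ + R = [602 -196; -196 281]
step 0: K = P̄·Hᵀ·S⁻¹ = [-6229/43582 587/3113; 1721/11886 122/849; 1601/11886 113/849]
step 0: x' = x̄ + K·y = [-21303/43582, -817/11886, -3937/11886]
step 0: P' = (I − K·H)·P̄ = [6381/43582 673/3962 -845/3962; 673/3962 8711/11886 -18355/11886; -845/3962 -18355/11886 49061/11886]
step 1: x̄ = F·x = [-47563/130746, 116203/130746, 116203/130746]
step 1: P̄ = F·P·Fᵀ + Q = [2952403/130746 548039/130746 548039/130746; 548039/130746 631711/130746 239473/130746; 548039/130746 239473/130746 893203/130746]
step 1: y = z − H·x̄ = [-999739/130746, -7082/1981]
step 1: S = H·P̄·Hᵀ + R = [21564877/130746 -288586/1981; -288586/1981 624341/1981]
step 1: K = P̄·Hᵀ·S⁻¹ = [-570787577/4021823741 761114669/4021823741; 613031801/4021823741 590512228/4021823741; 429159101/4021823741 492760647/4021823741]
step 1: x' = x̄ + K·y = [180460352/4021823741, -3224085762/4021823741, -1468659430/4021823741]
step 1: P' = (I − K·H)·P̄ = [588941638/4021823741 679518244/4021823741 -842517395/4021823741; 679518244/4021823741 2918604581/4021823741 -6104227210/4021823741; -842517395/4021823741 -6104227210/4021823741 16214288546/4021823741]
step 2: x̄ = F·x = [-8023137504/4021823741, 4512284840/4021823741, 4512284840/4021823741]
step 2: P̄ = F·P·Fᵀ + Q = [89480002668/4021823741 16359914609/4021823741 16359914609/4021823741; 16359914609/4021823741 19252853266/4021823741 7187382043/4021823741; 16359914609/4021823741 7187382043/4021823741 27296500748/4021823741]
step 2: y = z − H·x̄ = [-54184023095/4021823741, 6510734251/4021823741]
step 2: S = H·P̄·Hᵀ + R = [660400369537/4021823741 -577489749626/4021823741; -577489749626/4021823741 1244921400181/4021823741]
step 2: K = P̄·Hᵀ·S⁻¹ = [-17244683482322/121500138561381 22989456115619/121500138561381; 18519585516146/121500138561381 17840309491318/121500138561381; 12962410165796/121500138561381 14869950123277/121500138561381]
step 2: x' = x̄ + K·y = [1006105650705/4500005131903, -3122490762716/4500005131903, -527658213579/4500005131903]
step 2: P' = (I − K·H)·P̄ = [17790323888003/121500138561381 20528891498839/121500138561381 -25460386314830/121500138561381; 20528891498839/121500138561381 88172006035226/121500138561381 -184409758093015/121500138561381; -25460386314830/121500138561381 -184409758093015/121500138561381 489810525500351/121500138561381]

step 0: x' = [-21303/43582, -817/11886, -3937/11886], P' = [6381/43582 673/3962 -845/3962; 673/3962 8711/11886 -18355/11886; -845/3962 -18355/11886 49061/11886]
step 1: x' = [180460352/4021823741, -3224085762/4021823741, -1468659430/4021823741], P' = [588941638/4021823741 679518244/4021823741 -842517395/4021823741; 679518244/4021823741 2918604581/4021823741 -6104227210/4021823741; -842517395/4021823741 -6104227210/4021823741 16214288546/4021823741]
step 2: x' = [1006105650705/4500005131903, -3122490762716/4500005131903, -527658213579/4500005131903], P' = [17790323888003/121500138561381 20528891498839/121500138561381 -25460386314830/121500138561381; 20528891498839/121500138561381 88172006035226/121500138561381 -184409758093015/121500138561381; -25460386314830/121500138561381 -184409758093015/121500138561381 489810525500351/121500138561381]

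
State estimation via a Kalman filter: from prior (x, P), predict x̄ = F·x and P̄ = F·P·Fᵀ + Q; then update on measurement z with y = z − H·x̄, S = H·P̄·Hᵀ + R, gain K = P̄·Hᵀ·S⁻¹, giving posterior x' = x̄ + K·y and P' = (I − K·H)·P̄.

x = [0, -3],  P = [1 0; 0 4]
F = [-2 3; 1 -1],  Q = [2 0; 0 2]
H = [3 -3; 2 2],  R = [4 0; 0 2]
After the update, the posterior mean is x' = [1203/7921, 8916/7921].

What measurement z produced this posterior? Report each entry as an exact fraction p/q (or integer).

x̄ = F·x = [-9, 3]
P̄ = F·P·Fᵀ + Q = [42 -14; -14 7]
S = H·P̄·Hᵀ + R = [697 210; 210 86]
K = P̄·Hᵀ·S⁻¹ = [1344/7921 1876/7921; -1239/7921 1736/7921]
x' − x̄ = [72492/7921, -14847/7921] = K·y
y = (KᵀK)⁻¹·Kᵀ·(x' − x̄) = [33, 15]
z = y + H·x̄ = [33, 15] + [-36, -12] = [-3, 3]

z = [-3, 3]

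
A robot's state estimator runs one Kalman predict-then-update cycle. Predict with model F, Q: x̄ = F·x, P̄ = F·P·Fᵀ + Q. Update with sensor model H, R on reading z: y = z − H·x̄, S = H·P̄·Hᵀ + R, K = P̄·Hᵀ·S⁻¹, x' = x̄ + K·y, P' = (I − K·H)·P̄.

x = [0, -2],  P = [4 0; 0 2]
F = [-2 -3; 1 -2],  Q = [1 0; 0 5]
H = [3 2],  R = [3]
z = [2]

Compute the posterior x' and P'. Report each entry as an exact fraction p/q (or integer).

x̄ = F·x = [6, 4]
P̄ = F·P·Fᵀ + Q = [35 4; 4 17]
y = z − H·x̄ = [-24]
S = H·P̄·Hᵀ + R = [434]
K = P̄·Hᵀ·S⁻¹ = [113/434; 23/217]
x' = x̄ + K·y = [-54/217, 316/217]
P' = (I − K·H)·P̄ = [2421/434 -1731/217; -1731/217 2631/217]

x' = [-54/217, 316/217]
P' = [2421/434 -1731/217; -1731/217 2631/217]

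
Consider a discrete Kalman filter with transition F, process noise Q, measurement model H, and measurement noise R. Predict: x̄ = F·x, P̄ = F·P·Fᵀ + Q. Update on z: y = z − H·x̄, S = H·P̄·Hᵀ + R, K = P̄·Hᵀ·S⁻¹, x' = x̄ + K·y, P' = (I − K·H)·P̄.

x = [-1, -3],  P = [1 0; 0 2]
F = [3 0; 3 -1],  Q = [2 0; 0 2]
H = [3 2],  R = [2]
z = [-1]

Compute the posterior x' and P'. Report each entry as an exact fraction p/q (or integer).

x' = [-125/87, 424/261]
P' = [30/29 -118/87; -118/87 584/261]

x̄ = F·x = [-3, 0]
P̄ = F·P·Fᵀ + Q = [11 9; 9 13]
y = z − H·x̄ = [8]
S = H·P̄·Hᵀ + R = [261]
K = P̄·Hᵀ·S⁻¹ = [17/87; 53/261]
x' = x̄ + K·y = [-125/87, 424/261]
P' = (I − K·H)·P̄ = [30/29 -118/87; -118/87 584/261]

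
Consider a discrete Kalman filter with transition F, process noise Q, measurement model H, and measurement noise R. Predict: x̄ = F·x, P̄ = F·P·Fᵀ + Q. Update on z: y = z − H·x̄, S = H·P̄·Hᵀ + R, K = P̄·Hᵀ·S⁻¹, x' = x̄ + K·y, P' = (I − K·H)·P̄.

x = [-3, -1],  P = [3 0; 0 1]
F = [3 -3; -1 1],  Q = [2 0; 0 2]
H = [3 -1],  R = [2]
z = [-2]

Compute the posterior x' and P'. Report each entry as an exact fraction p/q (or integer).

x' = [-132/211, 44/211]
P' = [80/211 114/211; 114/211 384/211]

x̄ = F·x = [-6, 2]
P̄ = F·P·Fᵀ + Q = [38 -12; -12 6]
y = z − H·x̄ = [18]
S = H·P̄·Hᵀ + R = [422]
K = P̄·Hᵀ·S⁻¹ = [63/211; -21/211]
x' = x̄ + K·y = [-132/211, 44/211]
P' = (I − K·H)·P̄ = [80/211 114/211; 114/211 384/211]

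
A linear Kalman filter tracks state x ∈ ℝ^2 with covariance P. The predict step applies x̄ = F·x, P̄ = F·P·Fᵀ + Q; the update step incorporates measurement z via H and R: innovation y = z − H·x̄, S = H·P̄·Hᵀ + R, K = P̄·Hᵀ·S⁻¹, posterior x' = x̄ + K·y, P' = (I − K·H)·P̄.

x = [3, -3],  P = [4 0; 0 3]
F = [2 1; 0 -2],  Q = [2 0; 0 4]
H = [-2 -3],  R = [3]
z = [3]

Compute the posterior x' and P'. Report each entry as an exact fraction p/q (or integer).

x̄ = F·x = [3, 6]
P̄ = F·P·Fᵀ + Q = [21 -6; -6 16]
y = z − H·x̄ = [27]
S = H·P̄·Hᵀ + R = [159]
K = P̄·Hᵀ·S⁻¹ = [-8/53; -12/53]
x' = x̄ + K·y = [-57/53, -6/53]
P' = (I − K·H)·P̄ = [921/53 -606/53; -606/53 416/53]

x' = [-57/53, -6/53]
P' = [921/53 -606/53; -606/53 416/53]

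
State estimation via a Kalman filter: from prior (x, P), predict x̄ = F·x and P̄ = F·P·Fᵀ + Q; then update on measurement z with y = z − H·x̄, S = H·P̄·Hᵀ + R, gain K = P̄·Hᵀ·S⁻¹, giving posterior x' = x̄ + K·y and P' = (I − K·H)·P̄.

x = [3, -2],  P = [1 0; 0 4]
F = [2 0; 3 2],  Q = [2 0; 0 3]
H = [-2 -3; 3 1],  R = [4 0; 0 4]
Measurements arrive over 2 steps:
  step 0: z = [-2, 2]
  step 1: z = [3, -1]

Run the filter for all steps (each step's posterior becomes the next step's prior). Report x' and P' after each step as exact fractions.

step 0: x' = [2490/2087, -554/2087], P' = [1344/2087 -1164/2087; -1164/2087 1828/2087]
step 1: x' = [-15148/119811, -26445/39937], P' = [69064/119811 -55756/119811; -55756/119811 149004/199685]

step 0: x̄ = F·x = [6, 5]
step 0: P̄ = F·P·Fᵀ + Q = [6 6; 6 28]
step 0: y = z − H·x̄ = [25, -21]
step 0: S = H·P̄·Hᵀ + R = [352 -186; -186 122]
step 0: K = P̄·Hᵀ·S⁻¹ = [201/2087 717/2087; -789/2087 -416/2087]
step 0: x' = x̄ + K·y = [2490/2087, -554/2087]
step 0: P' = (I − K·H)·P̄ = [1344/2087 -1164/2087; -1164/2087 1828/2087]
step 1: x̄ = F·x = [4980/2087, 6362/2087]
step 1: P̄ = F·P·Fᵀ + Q = [9550/2087 3408/2087; 3408/2087 11701/2087]
step 1: y = z − H·x̄ = [35307/2087, -23389/2087]
step 1: S = H·P̄·Hᵀ + R = [192753/2087 -129891/2087; -129891/2087 126447/2087]
step 1: K = P̄·Hᵀ·S⁻¹ = [7285/119811 37859/119811; -195869/599055 -32444/199685]
step 1: x' = x̄ + K·y = [-15148/119811, -26445/39937]
step 1: P' = (I − K·H)·P̄ = [69064/119811 -55756/119811; -55756/119811 149004/199685]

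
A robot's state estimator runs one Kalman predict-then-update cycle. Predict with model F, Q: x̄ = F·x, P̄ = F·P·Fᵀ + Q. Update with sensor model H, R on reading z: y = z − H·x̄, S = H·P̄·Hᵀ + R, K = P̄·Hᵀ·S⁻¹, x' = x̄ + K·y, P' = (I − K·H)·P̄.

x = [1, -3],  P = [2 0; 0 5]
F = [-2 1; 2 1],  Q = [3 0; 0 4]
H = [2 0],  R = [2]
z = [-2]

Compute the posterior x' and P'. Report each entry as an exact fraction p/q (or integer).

x̄ = F·x = [-5, -1]
P̄ = F·P·Fᵀ + Q = [16 -3; -3 17]
y = z − H·x̄ = [8]
S = H·P̄·Hᵀ + R = [66]
K = P̄·Hᵀ·S⁻¹ = [16/33; -1/11]
x' = x̄ + K·y = [-37/33, -19/11]
P' = (I − K·H)·P̄ = [16/33 -1/11; -1/11 181/11]

x' = [-37/33, -19/11]
P' = [16/33 -1/11; -1/11 181/11]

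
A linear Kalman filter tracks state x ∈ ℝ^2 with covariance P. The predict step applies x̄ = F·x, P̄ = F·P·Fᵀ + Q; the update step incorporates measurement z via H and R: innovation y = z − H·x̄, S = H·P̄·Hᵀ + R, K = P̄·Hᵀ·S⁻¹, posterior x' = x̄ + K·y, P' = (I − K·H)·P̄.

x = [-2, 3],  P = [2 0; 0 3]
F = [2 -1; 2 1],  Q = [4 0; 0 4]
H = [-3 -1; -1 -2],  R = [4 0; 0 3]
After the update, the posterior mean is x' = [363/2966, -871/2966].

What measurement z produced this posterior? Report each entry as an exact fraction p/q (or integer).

z = [-1, 1]

x̄ = F·x = [-7, -1]
P̄ = F·P·Fᵀ + Q = [15 5; 5 15]
S = H·P̄·Hᵀ + R = [184 110; 110 98]
K = P̄·Hᵀ·S⁻¹ = [-1075/2966 225/1483; 455/2966 -785/1483]
x' − x̄ = [21125/2966, 2095/2966] = K·y
y = (KᵀK)⁻¹·Kᵀ·(x' − x̄) = [-23, -8]
z = y + H·x̄ = [-23, -8] + [22, 9] = [-1, 1]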